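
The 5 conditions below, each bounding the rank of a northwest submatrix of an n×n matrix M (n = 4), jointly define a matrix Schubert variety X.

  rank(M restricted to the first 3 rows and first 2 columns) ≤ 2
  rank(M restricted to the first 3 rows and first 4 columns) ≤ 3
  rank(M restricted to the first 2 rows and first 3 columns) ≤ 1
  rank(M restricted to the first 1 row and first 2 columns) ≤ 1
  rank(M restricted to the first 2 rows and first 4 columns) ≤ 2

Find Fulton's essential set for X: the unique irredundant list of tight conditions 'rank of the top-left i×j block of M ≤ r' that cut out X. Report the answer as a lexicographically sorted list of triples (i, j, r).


Rank table r_w(4×4) implied by the 5 constraints:

  row 1: 1, 1, 1, 1
  row 2: 1, 1, 1, 2
  row 3: 1, 2, 2, 3
  row 4: 1, 2, 3, 4

hence w(1..4) = (1, 4, 2, 3).

Fulton essential set (1 of the 2 Rothe cells):

[(2, 3, 1)]


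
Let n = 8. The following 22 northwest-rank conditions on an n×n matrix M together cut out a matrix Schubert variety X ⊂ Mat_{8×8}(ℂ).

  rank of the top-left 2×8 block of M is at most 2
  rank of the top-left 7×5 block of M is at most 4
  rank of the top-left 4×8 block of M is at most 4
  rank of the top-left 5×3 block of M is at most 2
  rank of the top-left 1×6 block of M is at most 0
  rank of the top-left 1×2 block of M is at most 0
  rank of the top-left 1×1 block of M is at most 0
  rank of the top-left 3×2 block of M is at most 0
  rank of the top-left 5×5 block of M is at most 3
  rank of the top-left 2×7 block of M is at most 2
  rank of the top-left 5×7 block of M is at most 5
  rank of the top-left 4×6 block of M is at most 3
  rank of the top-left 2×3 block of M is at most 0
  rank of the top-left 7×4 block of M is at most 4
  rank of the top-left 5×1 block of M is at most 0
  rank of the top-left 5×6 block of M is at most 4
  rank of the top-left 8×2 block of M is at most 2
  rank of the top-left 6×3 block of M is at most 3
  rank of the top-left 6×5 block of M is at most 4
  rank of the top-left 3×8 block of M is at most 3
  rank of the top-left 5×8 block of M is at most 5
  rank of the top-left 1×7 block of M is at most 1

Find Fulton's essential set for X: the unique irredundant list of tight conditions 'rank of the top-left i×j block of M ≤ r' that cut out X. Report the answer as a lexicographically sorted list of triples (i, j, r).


Computing R[i][j] = min implied NW-rank bound (n=8, 22 conditions):

  i=1: 0 | 0 | 0 | 0 | 0 | 0 | 1 | 1
  i=2: 0 | 0 | 0 | 1 | 1 | 1 | 2 | 2
  i=3: 0 | 0 | 1 | 2 | 2 | 2 | 3 | 3
  i=4: 0 | 1 | 2 | 3 | 3 | 3 | 4 | 4
  i=5: 0 | 1 | 2 | 3 | 3 | 4 | 5 | 5
  i=6: 1 | 2 | 3 | 4 | 4 | 5 | 6 | 6
  i=7: 1 | 2 | 3 | 4 | 4 | 5 | 6 | 7
  i=8: 1 | 2 | 3 | 4 | 5 | 6 | 7 | 8

hence w(1..8) = (7, 4, 3, 2, 6, 1, 8, 5).

D(w) has 15 cells with 6 SE-corners; essential set:

[(1, 6, 0), (2, 3, 0), (3, 2, 0), (5, 1, 0), (5, 5, 3), (7, 5, 4)]


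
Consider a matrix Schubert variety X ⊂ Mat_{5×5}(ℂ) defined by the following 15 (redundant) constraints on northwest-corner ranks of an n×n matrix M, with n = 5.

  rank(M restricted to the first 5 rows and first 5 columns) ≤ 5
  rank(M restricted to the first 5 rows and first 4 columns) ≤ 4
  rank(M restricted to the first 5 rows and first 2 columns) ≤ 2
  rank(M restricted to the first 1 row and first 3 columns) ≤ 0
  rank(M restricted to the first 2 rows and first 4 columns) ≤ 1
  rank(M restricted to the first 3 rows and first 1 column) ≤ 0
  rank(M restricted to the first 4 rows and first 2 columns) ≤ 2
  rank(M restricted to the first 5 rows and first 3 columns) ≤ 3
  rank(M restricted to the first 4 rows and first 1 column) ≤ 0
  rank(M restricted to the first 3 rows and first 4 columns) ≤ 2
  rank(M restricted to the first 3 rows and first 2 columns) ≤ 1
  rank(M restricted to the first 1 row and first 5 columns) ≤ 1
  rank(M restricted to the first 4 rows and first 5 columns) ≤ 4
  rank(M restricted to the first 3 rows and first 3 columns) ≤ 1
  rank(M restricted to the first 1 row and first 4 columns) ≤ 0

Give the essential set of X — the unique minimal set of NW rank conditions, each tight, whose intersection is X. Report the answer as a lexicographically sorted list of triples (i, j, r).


Reconstructing r_w from the 15 given conditions:

  row 1: 0, 0, 0, 0, 1
  row 2: 0, 1, 1, 1, 2
  row 3: 0, 1, 1, 2, 3
  row 4: 0, 1, 2, 3, 4
  row 5: 1, 2, 3, 4, 5

second differences of R give the permutation w = (5, 2, 4, 3, 1).

Fulton essential set (3 of the 8 Rothe cells):

[(1, 4, 0), (3, 3, 1), (4, 1, 0)]


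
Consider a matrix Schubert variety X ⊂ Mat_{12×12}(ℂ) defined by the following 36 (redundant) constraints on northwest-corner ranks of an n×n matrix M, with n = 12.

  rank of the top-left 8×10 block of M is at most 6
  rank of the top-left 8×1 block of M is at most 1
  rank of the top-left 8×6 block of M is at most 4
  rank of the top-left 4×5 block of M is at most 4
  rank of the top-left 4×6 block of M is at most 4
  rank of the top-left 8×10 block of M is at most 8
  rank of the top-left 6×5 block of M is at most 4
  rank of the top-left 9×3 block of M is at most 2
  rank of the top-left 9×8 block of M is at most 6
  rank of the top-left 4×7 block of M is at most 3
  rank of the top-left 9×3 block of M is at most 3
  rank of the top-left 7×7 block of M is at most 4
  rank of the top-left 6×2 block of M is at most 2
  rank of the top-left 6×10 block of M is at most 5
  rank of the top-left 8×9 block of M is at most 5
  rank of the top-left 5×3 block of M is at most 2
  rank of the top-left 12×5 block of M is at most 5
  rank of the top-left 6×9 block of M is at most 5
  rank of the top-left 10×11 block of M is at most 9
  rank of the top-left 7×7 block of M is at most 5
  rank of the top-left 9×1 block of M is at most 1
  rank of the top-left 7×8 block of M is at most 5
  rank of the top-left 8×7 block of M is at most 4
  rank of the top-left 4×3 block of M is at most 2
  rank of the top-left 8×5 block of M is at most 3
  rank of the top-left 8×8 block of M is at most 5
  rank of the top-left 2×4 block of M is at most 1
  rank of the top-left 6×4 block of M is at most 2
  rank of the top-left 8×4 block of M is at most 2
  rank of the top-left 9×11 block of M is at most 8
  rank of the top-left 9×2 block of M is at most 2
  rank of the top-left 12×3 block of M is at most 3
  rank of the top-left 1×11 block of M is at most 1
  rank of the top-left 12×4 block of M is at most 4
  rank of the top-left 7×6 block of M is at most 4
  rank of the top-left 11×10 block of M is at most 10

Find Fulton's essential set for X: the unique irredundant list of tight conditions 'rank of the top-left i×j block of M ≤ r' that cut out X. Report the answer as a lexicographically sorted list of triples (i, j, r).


The tightest implied rank at each (i,j), from the 36 conditions:

  i=1: 1, 1, 1, 1, 1, 1, 1, 1, 1, 1, 1, 1
  i=2: 1, 1, 1, 1, 2, 2, 2, 2, 2, 2, 2, 2
  i=3: 1, 2, 2, 2, 3, 3, 3, 3, 3, 3, 3, 3
  i=4: 1, 2, 2, 2, 3, 3, 3, 4, 4, 4, 4, 4
  i=5: 1, 2, 2, 2, 3, 4, 4, 5, 5, 5, 5, 5
  i=6: 1, 2, 2, 2, 3, 4, 4, 5, 5, 5, 6, 6
  i=7: 1, 2, 2, 2, 3, 4, 4, 5, 5, 6, 7, 7
  i=8: 1, 2, 2, 2, 3, 4, 4, 5, 5, 6, 7, 8
  i=9: 1, 2, 2, 3, 4, 5, 5, 6, 6, 7, 8, 9
  i=10: 1, 2, 3, 4, 5, 6, 6, 7, 7, 8, 9, 10
  i=11: 1, 2, 3, 4, 5, 6, 7, 8, 8, 9, 10, 11
  i=12: 1, 2, 3, 4, 5, 6, 7, 8, 9, 10, 11, 12

reading off 1-entries of Δ²R: w = (1, 5, 2, 8, 6, 11, 10, 12, 4, 3, 7, 9).

|D(w)|=23, |Ess(w)|=7:

[(2, 4, 1), (4, 7, 3), (6, 10, 5), (8, 4, 2), (8, 7, 4), (8, 9, 5), (9, 3, 2)]


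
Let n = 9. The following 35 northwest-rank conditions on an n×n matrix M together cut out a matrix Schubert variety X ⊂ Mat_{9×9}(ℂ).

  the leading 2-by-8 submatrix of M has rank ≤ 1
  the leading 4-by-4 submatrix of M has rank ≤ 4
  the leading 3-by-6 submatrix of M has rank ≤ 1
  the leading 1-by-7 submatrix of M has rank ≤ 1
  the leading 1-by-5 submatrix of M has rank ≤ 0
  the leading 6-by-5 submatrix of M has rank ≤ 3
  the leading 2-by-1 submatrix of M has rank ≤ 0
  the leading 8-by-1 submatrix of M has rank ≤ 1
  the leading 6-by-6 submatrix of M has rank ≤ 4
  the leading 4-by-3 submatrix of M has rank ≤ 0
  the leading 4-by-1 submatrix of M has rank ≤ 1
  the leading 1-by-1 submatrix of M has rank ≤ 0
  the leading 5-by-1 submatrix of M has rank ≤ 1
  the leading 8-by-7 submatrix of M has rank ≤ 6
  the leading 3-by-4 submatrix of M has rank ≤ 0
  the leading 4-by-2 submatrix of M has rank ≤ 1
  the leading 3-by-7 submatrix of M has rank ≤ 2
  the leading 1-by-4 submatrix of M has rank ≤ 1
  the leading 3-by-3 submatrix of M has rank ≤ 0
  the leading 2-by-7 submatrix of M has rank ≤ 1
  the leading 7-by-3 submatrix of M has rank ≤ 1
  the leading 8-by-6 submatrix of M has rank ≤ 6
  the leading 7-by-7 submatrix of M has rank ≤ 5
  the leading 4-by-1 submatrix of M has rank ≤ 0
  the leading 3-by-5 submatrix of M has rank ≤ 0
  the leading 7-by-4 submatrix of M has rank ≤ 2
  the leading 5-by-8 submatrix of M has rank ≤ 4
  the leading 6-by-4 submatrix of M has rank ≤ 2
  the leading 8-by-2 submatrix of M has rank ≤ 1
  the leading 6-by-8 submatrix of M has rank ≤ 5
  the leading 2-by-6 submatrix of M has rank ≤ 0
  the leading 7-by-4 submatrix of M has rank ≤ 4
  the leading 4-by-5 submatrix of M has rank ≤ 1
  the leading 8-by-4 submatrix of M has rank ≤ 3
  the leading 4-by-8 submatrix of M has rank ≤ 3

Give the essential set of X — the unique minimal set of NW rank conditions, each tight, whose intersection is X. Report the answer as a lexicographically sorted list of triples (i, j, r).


The tightest implied rank at each (i,j), from the 35 conditions:

  R[1]: 0  0  0  0  0  0  1  1  1
  R[2]: 0  0  0  0  0  0  1  1  2
  R[3]: 0  0  0  0  0  1  2  2  3
  R[4]: 0  0  0  1  1  2  3  3  4
  R[5]: 1  1  1  2  2  3  4  4  5
  R[6]: 1  1  1  2  3  4  5  5  6
  R[7]: 1  1  1  2  3  4  5  6  7
  R[8]: 1  1  2  3  4  5  6  7  8
  R[9]: 1  2  3  4  5  6  7  8  9

giving w = (7, 9, 6, 4, 1, 5, 8, 3, 2) via Δ²R.

|D(w)|=26, |Ess(w)|=6:

[(2, 6, 0), (2, 8, 1), (3, 5, 0), (4, 3, 0), (7, 3, 1), (8, 2, 1)]


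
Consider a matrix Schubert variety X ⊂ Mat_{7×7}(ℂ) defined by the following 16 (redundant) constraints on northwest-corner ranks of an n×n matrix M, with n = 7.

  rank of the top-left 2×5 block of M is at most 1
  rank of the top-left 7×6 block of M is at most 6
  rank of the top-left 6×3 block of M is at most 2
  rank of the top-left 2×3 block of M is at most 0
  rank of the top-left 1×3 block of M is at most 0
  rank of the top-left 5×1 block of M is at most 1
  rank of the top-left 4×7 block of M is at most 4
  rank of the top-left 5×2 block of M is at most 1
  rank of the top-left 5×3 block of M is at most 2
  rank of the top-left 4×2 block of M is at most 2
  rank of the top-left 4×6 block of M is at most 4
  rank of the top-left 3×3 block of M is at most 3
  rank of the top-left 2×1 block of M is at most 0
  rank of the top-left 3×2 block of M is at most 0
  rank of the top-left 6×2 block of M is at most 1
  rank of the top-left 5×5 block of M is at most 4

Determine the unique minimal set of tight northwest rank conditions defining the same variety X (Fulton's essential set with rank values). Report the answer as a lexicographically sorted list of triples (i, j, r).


Rank table r_w(7×7) implied by the 16 constraints:

  R[1]: 0 0 0 1 1 1 1
  R[2]: 0 0 0 1 1 2 2
  R[3]: 0 0 1 2 2 3 3
  R[4]: 1 1 2 3 3 4 4
  R[5]: 1 1 2 3 4 5 5
  R[6]: 1 1 2 3 4 5 6
  R[7]: 1 2 3 4 5 6 7

second differences of R give the permutation w = (4, 6, 3, 1, 5, 7, 2).

Fulton essential set (4 of the 11 Rothe cells):

[(2, 3, 0), (2, 5, 1), (3, 2, 0), (6, 2, 1)]


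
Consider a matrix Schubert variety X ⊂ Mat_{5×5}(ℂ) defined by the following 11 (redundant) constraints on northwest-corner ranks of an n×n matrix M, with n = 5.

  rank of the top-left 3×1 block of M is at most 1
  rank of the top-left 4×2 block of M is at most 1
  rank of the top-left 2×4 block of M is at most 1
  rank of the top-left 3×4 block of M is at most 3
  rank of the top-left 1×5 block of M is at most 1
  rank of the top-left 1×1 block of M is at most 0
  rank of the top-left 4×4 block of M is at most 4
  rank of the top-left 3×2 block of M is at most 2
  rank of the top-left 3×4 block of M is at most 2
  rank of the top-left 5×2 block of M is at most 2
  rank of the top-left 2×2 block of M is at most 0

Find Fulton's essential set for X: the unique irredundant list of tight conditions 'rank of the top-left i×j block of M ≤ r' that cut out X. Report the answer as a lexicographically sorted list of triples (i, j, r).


The tightest implied rank at each (i,j), from the 11 conditions:

  i=1: 0  0  1  1  1
  i=2: 0  0  1  1  2
  i=3: 1  1  2  2  3
  i=4: 1  1  2  3  4
  i=5: 1  2  3  4  5

the unique w with this rank table is (3, 5, 1, 4, 2).

|D(w)|=6, |Ess(w)|=3:

[(2, 2, 0), (2, 4, 1), (4, 2, 1)]


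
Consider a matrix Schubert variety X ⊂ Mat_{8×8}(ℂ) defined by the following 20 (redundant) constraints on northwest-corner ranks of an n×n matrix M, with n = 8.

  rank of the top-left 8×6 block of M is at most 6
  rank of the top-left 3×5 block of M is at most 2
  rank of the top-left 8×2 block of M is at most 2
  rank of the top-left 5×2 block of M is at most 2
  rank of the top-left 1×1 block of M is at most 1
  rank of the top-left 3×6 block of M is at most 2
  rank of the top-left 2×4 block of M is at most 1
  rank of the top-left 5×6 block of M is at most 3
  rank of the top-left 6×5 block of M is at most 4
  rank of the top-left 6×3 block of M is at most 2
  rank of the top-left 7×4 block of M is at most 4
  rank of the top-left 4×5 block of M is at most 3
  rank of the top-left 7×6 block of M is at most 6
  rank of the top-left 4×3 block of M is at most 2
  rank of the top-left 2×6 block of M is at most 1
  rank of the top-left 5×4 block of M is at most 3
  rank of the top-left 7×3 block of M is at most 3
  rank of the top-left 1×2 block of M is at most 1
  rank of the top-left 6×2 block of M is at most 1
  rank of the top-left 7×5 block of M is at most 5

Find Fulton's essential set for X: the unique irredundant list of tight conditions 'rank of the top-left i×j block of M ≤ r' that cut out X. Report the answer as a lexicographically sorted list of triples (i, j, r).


Computing R[i][j] = min implied NW-rank bound (n=8, 20 conditions):

  i=1: 1 1 1 1 1 1 1 1
  i=2: 1 1 1 1 1 1 2 2
  i=3: 1 1 2 2 2 2 3 3
  i=4: 1 1 2 3 3 3 4 4
  i=5: 1 1 2 3 3 3 4 5
  i=6: 1 1 2 3 4 4 5 6
  i=7: 1 2 3 4 5 5 6 7
  i=8: 1 2 3 4 5 6 7 8

giving w = (1, 7, 3, 4, 8, 5, 2, 6) via Δ²R.

3 SE-corners of the 11-cell Rothe diagram give Ess(w):

[(2, 6, 1), (5, 6, 3), (6, 2, 1)]


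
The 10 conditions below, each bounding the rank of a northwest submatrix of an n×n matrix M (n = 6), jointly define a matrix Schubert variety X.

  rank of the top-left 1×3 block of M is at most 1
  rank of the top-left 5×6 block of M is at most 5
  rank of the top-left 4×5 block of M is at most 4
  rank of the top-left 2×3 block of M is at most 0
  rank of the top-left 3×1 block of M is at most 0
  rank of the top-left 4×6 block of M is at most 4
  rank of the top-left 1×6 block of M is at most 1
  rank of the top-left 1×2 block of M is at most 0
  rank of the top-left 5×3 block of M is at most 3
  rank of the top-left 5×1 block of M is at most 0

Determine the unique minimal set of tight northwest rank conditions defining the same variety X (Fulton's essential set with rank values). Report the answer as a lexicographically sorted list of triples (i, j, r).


Computing R[i][j] = min implied NW-rank bound (n=6, 10 conditions):

  i=1: 0  0  0  1  1  1
  i=2: 0  0  0  1  2  2
  i=3: 0  1  1  2  3  3
  i=4: 0  1  2  3  4  4
  i=5: 0  1  2  3  4  5
  i=6: 1  2  3  4  5  6

so w = (4, 5, 2, 3, 6, 1).

ℓ(w)=9; the 2 essential cells (i,j,r):

[(2, 3, 0), (5, 1, 0)]


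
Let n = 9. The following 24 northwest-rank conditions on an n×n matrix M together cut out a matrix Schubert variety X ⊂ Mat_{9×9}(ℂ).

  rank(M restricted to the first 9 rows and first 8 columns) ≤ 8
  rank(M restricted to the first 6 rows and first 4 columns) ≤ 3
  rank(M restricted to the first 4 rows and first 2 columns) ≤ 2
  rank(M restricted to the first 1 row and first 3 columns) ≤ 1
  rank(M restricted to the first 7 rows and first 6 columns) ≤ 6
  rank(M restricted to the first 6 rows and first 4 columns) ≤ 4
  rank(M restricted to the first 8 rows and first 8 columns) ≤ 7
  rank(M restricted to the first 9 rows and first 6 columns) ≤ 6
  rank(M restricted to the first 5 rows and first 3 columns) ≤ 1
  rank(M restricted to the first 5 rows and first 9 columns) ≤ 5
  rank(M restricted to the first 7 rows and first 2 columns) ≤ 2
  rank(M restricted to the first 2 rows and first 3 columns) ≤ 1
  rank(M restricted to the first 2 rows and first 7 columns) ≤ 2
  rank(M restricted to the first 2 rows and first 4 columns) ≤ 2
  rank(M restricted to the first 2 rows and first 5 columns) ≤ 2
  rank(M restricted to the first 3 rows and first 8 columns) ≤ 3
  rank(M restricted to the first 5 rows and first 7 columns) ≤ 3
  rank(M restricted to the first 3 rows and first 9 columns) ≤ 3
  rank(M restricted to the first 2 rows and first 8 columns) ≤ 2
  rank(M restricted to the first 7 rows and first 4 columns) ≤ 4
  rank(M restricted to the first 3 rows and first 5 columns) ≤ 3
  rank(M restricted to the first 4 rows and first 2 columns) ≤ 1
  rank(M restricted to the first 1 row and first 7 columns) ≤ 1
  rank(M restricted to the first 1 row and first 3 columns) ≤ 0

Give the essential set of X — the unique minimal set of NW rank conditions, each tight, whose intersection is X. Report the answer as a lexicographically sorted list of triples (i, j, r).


Rank table r_w(9×9) implied by the 24 constraints:

  0 | 0 | 0 | 1 | 1 | 1 | 1 | 1 | 1
  1 | 1 | 1 | 2 | 2 | 2 | 2 | 2 | 2
  1 | 1 | 1 | 2 | 3 | 3 | 3 | 3 | 3
  1 | 1 | 1 | 2 | 3 | 3 | 3 | 4 | 4
  1 | 1 | 1 | 2 | 3 | 3 | 3 | 4 | 5
  1 | 2 | 2 | 3 | 4 | 4 | 4 | 5 | 6
  1 | 2 | 3 | 4 | 5 | 5 | 5 | 6 | 7
  1 | 2 | 3 | 4 | 5 | 6 | 6 | 7 | 8
  1 | 2 | 3 | 4 | 5 | 6 | 7 | 8 | 9

giving w = (4, 1, 5, 8, 9, 2, 3, 6, 7) via Δ²R.

3 SE-corners of the 13-cell Rothe diagram give Ess(w):

[(1, 3, 0), (5, 3, 1), (5, 7, 3)]


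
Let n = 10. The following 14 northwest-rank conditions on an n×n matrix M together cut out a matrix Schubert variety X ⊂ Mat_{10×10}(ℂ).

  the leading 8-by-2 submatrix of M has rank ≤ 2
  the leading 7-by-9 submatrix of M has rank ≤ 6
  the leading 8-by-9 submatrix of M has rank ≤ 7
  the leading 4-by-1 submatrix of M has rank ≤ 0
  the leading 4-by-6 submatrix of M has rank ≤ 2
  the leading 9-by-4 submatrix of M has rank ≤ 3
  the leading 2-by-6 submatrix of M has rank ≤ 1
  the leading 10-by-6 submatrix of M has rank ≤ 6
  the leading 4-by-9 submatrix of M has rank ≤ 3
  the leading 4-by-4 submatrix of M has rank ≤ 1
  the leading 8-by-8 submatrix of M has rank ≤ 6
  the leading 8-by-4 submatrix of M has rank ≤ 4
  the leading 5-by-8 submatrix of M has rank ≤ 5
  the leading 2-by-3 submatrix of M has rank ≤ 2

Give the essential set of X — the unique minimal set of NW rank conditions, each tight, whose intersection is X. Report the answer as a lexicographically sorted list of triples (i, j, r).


Rank table r_w(10×10) implied by the 14 constraints:

  row 1: 0 | 1 | 1 | 1 | 1 | 1 | 1 | 1 | 1 | 1
  row 2: 0 | 1 | 1 | 1 | 1 | 1 | 2 | 2 | 2 | 2
  row 3: 0 | 1 | 1 | 1 | 2 | 2 | 3 | 3 | 3 | 3
  row 4: 0 | 1 | 1 | 1 | 2 | 2 | 3 | 3 | 3 | 4
  row 5: 1 | 2 | 2 | 2 | 3 | 3 | 4 | 4 | 4 | 5
  row 6: 1 | 2 | 3 | 3 | 4 | 4 | 5 | 5 | 5 | 6
  row 7: 1 | 2 | 3 | 3 | 4 | 5 | 6 | 6 | 6 | 7
  row 8: 1 | 2 | 3 | 3 | 4 | 5 | 6 | 6 | 7 | 8
  row 9: 1 | 2 | 3 | 3 | 4 | 5 | 6 | 7 | 8 | 9
  row 10: 1 | 2 | 3 | 4 | 5 | 6 | 7 | 8 | 9 | 10

so w = (2, 7, 5, 10, 1, 3, 6, 9, 8, 4).

Fulton essential set (7 of the 19 Rothe cells):

[(2, 6, 1), (4, 1, 0), (4, 4, 1), (4, 6, 2), (4, 9, 3), (8, 8, 6), (9, 4, 3)]


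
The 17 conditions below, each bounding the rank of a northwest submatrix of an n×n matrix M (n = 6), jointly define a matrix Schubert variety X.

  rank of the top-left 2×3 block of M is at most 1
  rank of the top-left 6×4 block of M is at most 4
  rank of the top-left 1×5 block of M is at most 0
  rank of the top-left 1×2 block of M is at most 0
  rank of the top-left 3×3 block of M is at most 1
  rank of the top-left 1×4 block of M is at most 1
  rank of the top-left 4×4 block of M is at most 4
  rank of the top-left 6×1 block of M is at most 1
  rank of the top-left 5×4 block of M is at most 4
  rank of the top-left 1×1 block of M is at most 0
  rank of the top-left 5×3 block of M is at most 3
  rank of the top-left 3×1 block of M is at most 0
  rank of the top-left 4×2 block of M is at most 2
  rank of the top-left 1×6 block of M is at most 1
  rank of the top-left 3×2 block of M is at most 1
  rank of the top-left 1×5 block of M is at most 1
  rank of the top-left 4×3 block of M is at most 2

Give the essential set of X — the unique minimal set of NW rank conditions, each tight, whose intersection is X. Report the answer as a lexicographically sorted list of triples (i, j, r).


Rank table r_w(6×6) implied by the 17 constraints:

  0  0  0  0  0  1
  0  1  1  1  1  2
  0  1  1  2  2  3
  1  2  2  3  3  4
  1  2  3  4  4  5
  1  2  3  4  5  6

so w = (6, 2, 4, 1, 3, 5).

3 SE-corners of the 8-cell Rothe diagram give Ess(w):

[(1, 5, 0), (3, 1, 0), (3, 3, 1)]


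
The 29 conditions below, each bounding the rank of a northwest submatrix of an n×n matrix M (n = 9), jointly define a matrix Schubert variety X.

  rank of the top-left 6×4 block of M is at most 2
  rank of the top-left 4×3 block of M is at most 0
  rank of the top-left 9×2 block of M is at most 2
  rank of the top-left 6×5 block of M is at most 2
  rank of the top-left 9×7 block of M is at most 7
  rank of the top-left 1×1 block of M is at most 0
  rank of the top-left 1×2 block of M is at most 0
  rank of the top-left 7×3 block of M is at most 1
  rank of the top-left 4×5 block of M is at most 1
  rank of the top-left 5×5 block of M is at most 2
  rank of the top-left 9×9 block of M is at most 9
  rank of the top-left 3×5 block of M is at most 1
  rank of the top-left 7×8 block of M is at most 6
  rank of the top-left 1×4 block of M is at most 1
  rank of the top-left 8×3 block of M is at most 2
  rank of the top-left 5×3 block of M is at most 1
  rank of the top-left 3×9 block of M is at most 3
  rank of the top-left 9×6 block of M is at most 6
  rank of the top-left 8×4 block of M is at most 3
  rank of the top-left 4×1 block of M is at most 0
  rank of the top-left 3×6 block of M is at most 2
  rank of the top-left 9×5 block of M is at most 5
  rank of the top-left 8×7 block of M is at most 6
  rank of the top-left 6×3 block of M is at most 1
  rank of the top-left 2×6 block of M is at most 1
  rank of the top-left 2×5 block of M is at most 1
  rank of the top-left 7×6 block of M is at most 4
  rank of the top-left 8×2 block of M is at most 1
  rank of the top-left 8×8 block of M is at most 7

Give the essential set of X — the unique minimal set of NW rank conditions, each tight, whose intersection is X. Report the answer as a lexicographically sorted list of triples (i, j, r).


Rank table r_w(9×9) implied by the 29 constraints:

  0  0  0  1  1  1  1  1  1
  0  0  0  1  1  1  2  2  2
  0  0  0  1  1  2  3  3  3
  0  0  0  1  1  2  3  4  4
  1  1  1  2  2  3  4  5  5
  1  1  1  2  2  3  4  5  6
  1  1  1  2  3  4  5  6  7
  1  1  2  3  4  5  6  7  8
  1  2  3  4  5  6  7  8  9

so w = (4, 7, 6, 8, 1, 9, 5, 3, 2).

Fulton essential set (6 of the 22 Rothe cells):

[(2, 6, 1), (4, 3, 0), (4, 5, 1), (6, 5, 2), (7, 3, 1), (8, 2, 1)]


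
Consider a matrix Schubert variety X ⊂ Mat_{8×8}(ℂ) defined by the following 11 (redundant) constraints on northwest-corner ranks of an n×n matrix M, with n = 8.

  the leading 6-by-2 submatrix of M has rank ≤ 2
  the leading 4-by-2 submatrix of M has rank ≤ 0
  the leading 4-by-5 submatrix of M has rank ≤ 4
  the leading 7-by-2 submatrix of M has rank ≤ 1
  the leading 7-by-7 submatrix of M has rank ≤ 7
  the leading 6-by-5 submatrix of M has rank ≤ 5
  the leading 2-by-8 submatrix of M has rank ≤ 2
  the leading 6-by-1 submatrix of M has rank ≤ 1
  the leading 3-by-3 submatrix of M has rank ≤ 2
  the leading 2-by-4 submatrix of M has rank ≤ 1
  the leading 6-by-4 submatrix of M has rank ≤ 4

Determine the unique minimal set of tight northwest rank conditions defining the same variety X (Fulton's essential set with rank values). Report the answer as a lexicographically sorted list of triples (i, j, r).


Computing R[i][j] = min implied NW-rank bound (n=8, 11 conditions):

  i=1: 0 | 0 | 1 | 1 | 1 | 1 | 1 | 1
  i=2: 0 | 0 | 1 | 1 | 2 | 2 | 2 | 2
  i=3: 0 | 0 | 1 | 2 | 3 | 3 | 3 | 3
  i=4: 0 | 0 | 1 | 2 | 3 | 4 | 4 | 4
  i=5: 1 | 1 | 2 | 3 | 4 | 5 | 5 | 5
  i=6: 1 | 1 | 2 | 3 | 4 | 5 | 6 | 6
  i=7: 1 | 1 | 2 | 3 | 4 | 5 | 6 | 7
  i=8: 1 | 2 | 3 | 4 | 5 | 6 | 7 | 8

so w = (3, 5, 4, 6, 1, 7, 8, 2).

D(w) has 11 cells with 3 SE-corners; essential set:

[(2, 4, 1), (4, 2, 0), (7, 2, 1)]


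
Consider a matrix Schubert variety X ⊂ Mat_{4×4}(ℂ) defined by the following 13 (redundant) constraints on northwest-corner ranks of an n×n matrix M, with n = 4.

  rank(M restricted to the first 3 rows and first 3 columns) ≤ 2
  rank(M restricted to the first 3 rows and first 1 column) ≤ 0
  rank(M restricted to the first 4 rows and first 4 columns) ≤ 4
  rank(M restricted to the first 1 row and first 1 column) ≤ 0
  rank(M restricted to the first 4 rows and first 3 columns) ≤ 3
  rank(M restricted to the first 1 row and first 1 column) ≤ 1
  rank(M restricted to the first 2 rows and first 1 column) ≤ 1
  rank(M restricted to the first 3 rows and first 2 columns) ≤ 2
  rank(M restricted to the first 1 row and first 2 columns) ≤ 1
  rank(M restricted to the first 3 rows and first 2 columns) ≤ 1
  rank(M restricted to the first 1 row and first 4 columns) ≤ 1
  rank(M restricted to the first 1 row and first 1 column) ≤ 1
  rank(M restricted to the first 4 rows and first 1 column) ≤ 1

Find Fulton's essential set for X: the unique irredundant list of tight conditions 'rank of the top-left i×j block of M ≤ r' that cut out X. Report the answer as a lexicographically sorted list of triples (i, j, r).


Rank table r_w(4×4) implied by the 13 constraints:

  0  1  1  1
  0  1  2  2
  0  1  2  3
  1  2  3  4

second differences of R give the permutation w = (2, 3, 4, 1).

|D(w)|=3, |Ess(w)|=1:

[(3, 1, 0)]


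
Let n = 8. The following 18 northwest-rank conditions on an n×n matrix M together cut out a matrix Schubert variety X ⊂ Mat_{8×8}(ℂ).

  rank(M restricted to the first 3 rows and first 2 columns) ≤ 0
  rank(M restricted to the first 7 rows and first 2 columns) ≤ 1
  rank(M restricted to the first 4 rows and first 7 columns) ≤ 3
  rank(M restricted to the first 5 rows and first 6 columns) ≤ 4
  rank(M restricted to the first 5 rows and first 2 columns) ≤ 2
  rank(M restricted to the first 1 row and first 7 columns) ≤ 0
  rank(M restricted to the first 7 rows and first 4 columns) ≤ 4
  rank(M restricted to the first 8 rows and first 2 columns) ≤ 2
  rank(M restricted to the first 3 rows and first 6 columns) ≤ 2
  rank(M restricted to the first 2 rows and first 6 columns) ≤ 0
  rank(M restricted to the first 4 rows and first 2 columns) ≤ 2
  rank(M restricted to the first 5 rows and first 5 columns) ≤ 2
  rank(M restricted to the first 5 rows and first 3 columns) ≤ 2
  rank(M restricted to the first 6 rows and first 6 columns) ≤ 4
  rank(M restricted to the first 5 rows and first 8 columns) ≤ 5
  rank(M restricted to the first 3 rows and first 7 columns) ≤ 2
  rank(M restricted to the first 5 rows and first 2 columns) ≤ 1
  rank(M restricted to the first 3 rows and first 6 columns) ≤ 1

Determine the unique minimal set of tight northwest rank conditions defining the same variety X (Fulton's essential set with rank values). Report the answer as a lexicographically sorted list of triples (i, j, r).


Computing R[i][j] = min implied NW-rank bound (n=8, 18 conditions):

  i=1: 0, 0, 0, 0, 0, 0, 0, 1
  i=2: 0, 0, 0, 0, 0, 0, 1, 2
  i=3: 0, 0, 1, 1, 1, 1, 2, 3
  i=4: 1, 1, 2, 2, 2, 2, 3, 4
  i=5: 1, 1, 2, 2, 2, 3, 4, 5
  i=6: 1, 1, 2, 3, 3, 4, 5, 6
  i=7: 1, 1, 2, 3, 4, 5, 6, 7
  i=8: 1, 2, 3, 4, 5, 6, 7, 8

hence w(1..8) = (8, 7, 3, 1, 6, 4, 5, 2).

ℓ(w)=20; the 5 essential cells (i,j,r):

[(1, 7, 0), (2, 6, 0), (3, 2, 0), (5, 5, 2), (7, 2, 1)]


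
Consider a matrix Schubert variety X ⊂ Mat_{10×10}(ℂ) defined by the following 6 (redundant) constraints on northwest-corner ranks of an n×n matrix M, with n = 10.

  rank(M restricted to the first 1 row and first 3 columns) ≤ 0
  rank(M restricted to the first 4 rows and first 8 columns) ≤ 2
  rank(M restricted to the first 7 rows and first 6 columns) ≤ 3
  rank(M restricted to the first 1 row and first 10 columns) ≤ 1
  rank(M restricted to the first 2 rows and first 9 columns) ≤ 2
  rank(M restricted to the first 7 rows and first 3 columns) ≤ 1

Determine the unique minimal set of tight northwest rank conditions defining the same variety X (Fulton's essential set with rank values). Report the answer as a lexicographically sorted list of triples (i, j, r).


The tightest implied rank at each (i,j), from the 6 conditions:

  R[1]: 0, 0, 0, 1, 1, 1, 1, 1, 1, 1
  R[2]: 1, 1, 1, 2, 2, 2, 2, 2, 2, 2
  R[3]: 1, 1, 1, 2, 2, 2, 2, 2, 3, 3
  R[4]: 1, 1, 1, 2, 2, 2, 2, 2, 3, 4
  R[5]: 1, 1, 1, 2, 3, 3, 3, 3, 4, 5
  R[6]: 1, 1, 1, 2, 3, 3, 4, 4, 5, 6
  R[7]: 1, 1, 1, 2, 3, 3, 4, 5, 6, 7
  R[8]: 1, 2, 2, 3, 4, 4, 5, 6, 7, 8
  R[9]: 1, 2, 3, 4, 5, 5, 6, 7, 8, 9
  R[10]: 1, 2, 3, 4, 5, 6, 7, 8, 9, 10

giving w = (4, 1, 9, 10, 5, 7, 8, 2, 3, 6) via Δ²R.

|D(w)|=23, |Ess(w)|=4:

[(1, 3, 0), (4, 8, 2), (7, 3, 1), (7, 6, 3)]


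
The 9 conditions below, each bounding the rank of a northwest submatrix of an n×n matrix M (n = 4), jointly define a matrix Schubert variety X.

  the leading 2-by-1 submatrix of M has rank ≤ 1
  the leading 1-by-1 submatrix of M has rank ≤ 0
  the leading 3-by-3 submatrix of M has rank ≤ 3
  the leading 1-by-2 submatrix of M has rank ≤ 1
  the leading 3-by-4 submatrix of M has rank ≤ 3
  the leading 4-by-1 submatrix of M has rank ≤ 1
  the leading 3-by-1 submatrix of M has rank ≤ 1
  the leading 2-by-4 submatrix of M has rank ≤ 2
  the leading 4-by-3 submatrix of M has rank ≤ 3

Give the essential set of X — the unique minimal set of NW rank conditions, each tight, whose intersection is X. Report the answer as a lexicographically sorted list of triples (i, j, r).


Propagating the 9 rank bounds to every northwest block:

  0 1 1 1
  1 2 2 2
  1 2 3 3
  1 2 3 4

giving w = (2, 1, 3, 4) via Δ²R.

Fulton essential set (the sole Rothe cell):

[(1, 1, 0)]


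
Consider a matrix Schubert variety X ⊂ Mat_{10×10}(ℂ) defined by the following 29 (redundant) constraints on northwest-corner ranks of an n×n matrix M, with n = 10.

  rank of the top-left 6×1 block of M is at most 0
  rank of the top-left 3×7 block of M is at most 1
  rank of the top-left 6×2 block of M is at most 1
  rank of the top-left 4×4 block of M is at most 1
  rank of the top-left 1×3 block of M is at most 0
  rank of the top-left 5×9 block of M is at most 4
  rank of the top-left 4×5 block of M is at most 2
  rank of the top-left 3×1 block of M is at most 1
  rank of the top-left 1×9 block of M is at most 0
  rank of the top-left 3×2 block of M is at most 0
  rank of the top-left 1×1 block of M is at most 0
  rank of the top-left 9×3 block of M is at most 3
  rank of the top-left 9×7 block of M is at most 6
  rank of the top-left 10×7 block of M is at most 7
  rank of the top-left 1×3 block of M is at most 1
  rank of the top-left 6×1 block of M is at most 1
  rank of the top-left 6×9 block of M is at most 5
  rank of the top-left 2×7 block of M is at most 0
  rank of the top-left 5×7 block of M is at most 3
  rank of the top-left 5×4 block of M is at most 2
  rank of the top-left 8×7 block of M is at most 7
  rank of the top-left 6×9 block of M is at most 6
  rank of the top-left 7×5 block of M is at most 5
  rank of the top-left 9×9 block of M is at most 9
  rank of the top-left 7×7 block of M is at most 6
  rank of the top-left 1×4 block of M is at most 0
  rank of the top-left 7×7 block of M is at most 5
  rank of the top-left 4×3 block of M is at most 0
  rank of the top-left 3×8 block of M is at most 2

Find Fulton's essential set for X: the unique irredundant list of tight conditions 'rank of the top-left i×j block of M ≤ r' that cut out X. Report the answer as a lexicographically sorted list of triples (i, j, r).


Reconstructing r_w from the 29 given conditions:

  row 1: 0  0  0  0  0  0  0  0  0  1
  row 2: 0  0  0  0  0  0  0  1  1  2
  row 3: 0  0  0  1  1  1  1  2  2  3
  row 4: 0  0  0  1  2  2  2  3  3  4
  row 5: 0  1  1  2  3  3  3  4  4  5
  row 6: 0  1  2  3  4  4  4  5  5  6
  row 7: 1  2  3  4  5  5  5  6  6  7
  row 8: 1  2  3  4  5  6  6  7  7  8
  row 9: 1  2  3  4  5  6  6  7  8  9
  row 10: 1  2  3  4  5  6  7  8  9  10

hence w(1..10) = (10, 8, 4, 5, 2, 3, 1, 6, 9, 7).

D(w) has 25 cells with 5 SE-corners; essential set:

[(1, 9, 0), (2, 7, 0), (4, 3, 0), (6, 1, 0), (9, 7, 6)]


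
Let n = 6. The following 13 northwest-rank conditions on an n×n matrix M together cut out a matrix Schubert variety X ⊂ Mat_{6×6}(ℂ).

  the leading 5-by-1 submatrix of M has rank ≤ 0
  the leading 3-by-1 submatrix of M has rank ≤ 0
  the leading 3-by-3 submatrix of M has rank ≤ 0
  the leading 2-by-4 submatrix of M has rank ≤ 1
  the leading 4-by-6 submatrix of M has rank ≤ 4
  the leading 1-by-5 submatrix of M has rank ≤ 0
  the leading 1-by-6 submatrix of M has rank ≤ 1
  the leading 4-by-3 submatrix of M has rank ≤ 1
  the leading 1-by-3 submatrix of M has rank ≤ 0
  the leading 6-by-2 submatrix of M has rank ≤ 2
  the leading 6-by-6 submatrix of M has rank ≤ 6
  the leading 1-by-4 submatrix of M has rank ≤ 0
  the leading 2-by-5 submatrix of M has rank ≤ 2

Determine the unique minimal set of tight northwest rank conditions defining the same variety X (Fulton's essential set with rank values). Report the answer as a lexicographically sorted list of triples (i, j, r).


Recovering R(i,j) via the rank-extension bound from the 13 conditions:

  row 1: 0 0 0 0 0 1
  row 2: 0 0 0 1 1 2
  row 3: 0 0 0 1 2 3
  row 4: 0 1 1 2 3 4
  row 5: 0 1 2 3 4 5
  row 6: 1 2 3 4 5 6

hence w(1..6) = (6, 4, 5, 2, 3, 1).

Fulton essential set (3 of the 13 Rothe cells):

[(1, 5, 0), (3, 3, 0), (5, 1, 0)]


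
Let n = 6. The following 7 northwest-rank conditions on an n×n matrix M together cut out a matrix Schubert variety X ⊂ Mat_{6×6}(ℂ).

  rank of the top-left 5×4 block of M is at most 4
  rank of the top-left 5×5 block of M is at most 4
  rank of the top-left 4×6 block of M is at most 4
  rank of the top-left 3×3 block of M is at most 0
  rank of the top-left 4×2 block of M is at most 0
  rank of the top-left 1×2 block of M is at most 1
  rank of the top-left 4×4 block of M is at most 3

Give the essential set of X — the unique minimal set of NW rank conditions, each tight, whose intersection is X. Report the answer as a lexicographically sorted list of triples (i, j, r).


Computing R[i][j] = min implied NW-rank bound (n=6, 7 conditions):

  i=1: 0  0  0  1  1  1
  i=2: 0  0  0  1  2  2
  i=3: 0  0  0  1  2  3
  i=4: 0  0  1  2  3  4
  i=5: 1  1  2  3  4  5
  i=6: 1  2  3  4  5  6

the unique w with this rank table is (4, 5, 6, 3, 1, 2).

2 SE-corners of the 11-cell Rothe diagram give Ess(w):

[(3, 3, 0), (4, 2, 0)]


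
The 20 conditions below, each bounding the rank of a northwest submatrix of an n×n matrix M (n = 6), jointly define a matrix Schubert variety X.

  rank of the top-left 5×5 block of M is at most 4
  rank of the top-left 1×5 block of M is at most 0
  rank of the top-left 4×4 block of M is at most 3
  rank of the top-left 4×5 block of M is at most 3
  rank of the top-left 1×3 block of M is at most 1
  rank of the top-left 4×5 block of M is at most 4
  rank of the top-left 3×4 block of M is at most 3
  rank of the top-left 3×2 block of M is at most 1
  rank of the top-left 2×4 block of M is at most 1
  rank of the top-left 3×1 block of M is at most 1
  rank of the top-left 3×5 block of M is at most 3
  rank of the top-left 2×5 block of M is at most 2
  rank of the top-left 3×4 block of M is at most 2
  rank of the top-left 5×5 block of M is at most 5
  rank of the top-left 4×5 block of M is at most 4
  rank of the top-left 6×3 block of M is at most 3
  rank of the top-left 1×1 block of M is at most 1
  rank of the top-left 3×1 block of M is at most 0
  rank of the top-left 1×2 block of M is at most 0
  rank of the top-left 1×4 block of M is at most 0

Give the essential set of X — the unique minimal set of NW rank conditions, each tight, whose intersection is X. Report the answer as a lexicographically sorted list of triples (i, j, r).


Recovering R(i,j) via the rank-extension bound from the 20 conditions:

  0, 0, 0, 0, 0, 1
  0, 1, 1, 1, 1, 2
  0, 1, 2, 2, 2, 3
  1, 2, 3, 3, 3, 4
  1, 2, 3, 4, 4, 5
  1, 2, 3, 4, 5, 6

hence w(1..6) = (6, 2, 3, 1, 4, 5).

Rothe diagram D(w) (7 cells), 2 SE-corners (essential conditions):

[(1, 5, 0), (3, 1, 0)]


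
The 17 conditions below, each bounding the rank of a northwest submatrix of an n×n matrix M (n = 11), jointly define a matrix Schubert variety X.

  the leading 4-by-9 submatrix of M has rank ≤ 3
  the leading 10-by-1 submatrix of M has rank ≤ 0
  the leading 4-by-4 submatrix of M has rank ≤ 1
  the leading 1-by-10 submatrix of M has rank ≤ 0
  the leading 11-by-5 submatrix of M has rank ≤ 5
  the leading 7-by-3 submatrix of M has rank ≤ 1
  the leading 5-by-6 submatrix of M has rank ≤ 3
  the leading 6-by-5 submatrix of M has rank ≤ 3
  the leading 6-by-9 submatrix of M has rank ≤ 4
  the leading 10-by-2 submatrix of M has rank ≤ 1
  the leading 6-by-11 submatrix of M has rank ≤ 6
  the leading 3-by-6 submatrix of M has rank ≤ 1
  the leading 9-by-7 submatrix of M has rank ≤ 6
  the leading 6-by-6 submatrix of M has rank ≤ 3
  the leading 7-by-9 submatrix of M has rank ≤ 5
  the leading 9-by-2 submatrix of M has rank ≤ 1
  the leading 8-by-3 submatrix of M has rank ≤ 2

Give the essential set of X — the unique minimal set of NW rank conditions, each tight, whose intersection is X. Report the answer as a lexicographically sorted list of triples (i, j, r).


The tightest implied rank at each (i,j), from the 17 conditions:

  0 0 0 0 0 0 0 0 0 0 1
  0 1 1 1 1 1 1 1 1 1 2
  0 1 1 1 1 1 2 2 2 2 3
  0 1 1 1 2 2 3 3 3 3 4
  0 1 1 2 3 3 4 4 4 4 5
  0 1 1 2 3 3 4 4 4 5 6
  0 1 1 2 3 4 5 5 5 6 7
  0 1 2 3 4 5 6 6 6 7 8
  0 1 2 3 4 5 6 7 7 8 9
  0 1 2 3 4 5 6 7 8 9 10
  1 2 3 4 5 6 7 8 9 10 11

so w = (11, 2, 7, 5, 4, 10, 6, 3, 8, 9, 1).

Fulton essential set (7 of the 31 Rothe cells):

[(1, 10, 0), (3, 6, 1), (4, 4, 1), (6, 6, 3), (6, 9, 4), (7, 3, 1), (10, 1, 0)]


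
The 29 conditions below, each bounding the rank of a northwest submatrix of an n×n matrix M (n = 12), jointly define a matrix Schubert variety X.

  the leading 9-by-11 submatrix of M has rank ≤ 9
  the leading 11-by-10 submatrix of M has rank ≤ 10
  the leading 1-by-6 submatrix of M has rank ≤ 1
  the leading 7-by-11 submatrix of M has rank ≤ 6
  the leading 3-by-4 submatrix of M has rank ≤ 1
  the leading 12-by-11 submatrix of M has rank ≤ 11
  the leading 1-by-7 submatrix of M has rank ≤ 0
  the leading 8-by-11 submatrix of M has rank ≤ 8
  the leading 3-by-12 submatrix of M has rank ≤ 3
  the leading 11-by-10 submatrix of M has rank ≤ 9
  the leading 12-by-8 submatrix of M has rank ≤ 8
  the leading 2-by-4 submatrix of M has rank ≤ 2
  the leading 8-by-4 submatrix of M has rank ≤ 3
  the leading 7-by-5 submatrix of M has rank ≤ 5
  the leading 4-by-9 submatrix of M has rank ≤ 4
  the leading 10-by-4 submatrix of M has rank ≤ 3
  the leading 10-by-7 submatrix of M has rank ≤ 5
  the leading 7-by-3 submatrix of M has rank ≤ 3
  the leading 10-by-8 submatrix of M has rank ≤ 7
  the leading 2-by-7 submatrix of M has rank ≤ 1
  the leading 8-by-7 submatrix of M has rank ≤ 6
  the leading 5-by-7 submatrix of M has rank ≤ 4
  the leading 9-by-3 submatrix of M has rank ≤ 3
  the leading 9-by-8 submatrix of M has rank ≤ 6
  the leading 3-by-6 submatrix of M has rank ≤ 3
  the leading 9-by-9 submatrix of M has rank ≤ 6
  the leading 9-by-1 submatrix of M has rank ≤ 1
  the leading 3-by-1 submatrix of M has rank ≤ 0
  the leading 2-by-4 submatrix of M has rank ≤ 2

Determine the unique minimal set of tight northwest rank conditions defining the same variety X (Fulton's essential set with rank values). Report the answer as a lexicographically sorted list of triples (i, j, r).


Rank table r_w(12×12) implied by the 29 constraints:

  0, 0, 0, 0, 0, 0, 0, 1, 1, 1, 1, 1
  0, 1, 1, 1, 1, 1, 1, 2, 2, 2, 2, 2
  0, 1, 1, 1, 2, 2, 2, 3, 3, 3, 3, 3
  1, 2, 2, 2, 3, 3, 3, 4, 4, 4, 4, 4
  1, 2, 3, 3, 4, 4, 4, 5, 5, 5, 5, 5
  1, 2, 3, 3, 4, 5, 5, 6, 6, 6, 6, 6
  1, 2, 3, 3, 4, 5, 5, 6, 6, 6, 6, 7
  1, 2, 3, 3, 4, 5, 5, 6, 6, 7, 7, 8
  1, 2, 3, 3, 4, 5, 5, 6, 6, 7, 8, 9
  1, 2, 3, 3, 4, 5, 5, 6, 7, 8, 9, 10
  1, 2, 3, 4, 5, 6, 6, 7, 8, 9, 10, 11
  1, 2, 3, 4, 5, 6, 7, 8, 9, 10, 11, 12

the unique w with this rank table is (8, 2, 5, 1, 3, 6, 12, 10, 11, 9, 4, 7).

|D(w)|=25, |Ess(w)|=7:

[(1, 7, 0), (3, 1, 0), (3, 4, 1), (7, 11, 6), (9, 9, 6), (10, 4, 3), (10, 7, 5)]
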